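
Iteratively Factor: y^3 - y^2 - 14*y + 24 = (y + 4)*(y^2 - 5*y + 6) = (y - 3)*(y + 4)*(y - 2)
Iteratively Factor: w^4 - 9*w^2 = (w - 3)*(w^3 + 3*w^2) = w*(w - 3)*(w^2 + 3*w) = w*(w - 3)*(w + 3)*(w)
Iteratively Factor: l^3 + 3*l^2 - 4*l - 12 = (l + 3)*(l^2 - 4) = (l - 2)*(l + 3)*(l + 2)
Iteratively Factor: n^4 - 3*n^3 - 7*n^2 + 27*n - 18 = (n + 3)*(n^3 - 6*n^2 + 11*n - 6) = (n - 3)*(n + 3)*(n^2 - 3*n + 2) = (n - 3)*(n - 1)*(n + 3)*(n - 2)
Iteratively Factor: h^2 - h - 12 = (h - 4)*(h + 3)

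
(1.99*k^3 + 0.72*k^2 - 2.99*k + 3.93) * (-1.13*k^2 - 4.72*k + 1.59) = -2.2487*k^5 - 10.2064*k^4 + 3.1444*k^3 + 10.8167*k^2 - 23.3037*k + 6.2487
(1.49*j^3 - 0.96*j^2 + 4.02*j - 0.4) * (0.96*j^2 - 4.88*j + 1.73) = 1.4304*j^5 - 8.1928*j^4 + 11.1217*j^3 - 21.6624*j^2 + 8.9066*j - 0.692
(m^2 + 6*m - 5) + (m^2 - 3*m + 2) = 2*m^2 + 3*m - 3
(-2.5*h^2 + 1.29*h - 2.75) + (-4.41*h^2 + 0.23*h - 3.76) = -6.91*h^2 + 1.52*h - 6.51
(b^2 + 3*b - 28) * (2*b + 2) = 2*b^3 + 8*b^2 - 50*b - 56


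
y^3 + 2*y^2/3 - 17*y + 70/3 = (y - 7/3)*(y - 2)*(y + 5)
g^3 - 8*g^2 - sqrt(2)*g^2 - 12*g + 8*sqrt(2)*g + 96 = (g - 8)*(g - 3*sqrt(2))*(g + 2*sqrt(2))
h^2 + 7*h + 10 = (h + 2)*(h + 5)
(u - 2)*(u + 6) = u^2 + 4*u - 12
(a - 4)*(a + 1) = a^2 - 3*a - 4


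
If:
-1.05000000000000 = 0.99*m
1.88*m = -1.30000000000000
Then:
No Solution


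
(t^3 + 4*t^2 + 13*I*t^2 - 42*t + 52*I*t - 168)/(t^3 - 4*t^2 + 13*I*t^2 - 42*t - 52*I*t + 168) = (t + 4)/(t - 4)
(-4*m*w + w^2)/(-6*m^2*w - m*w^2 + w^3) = (4*m - w)/(6*m^2 + m*w - w^2)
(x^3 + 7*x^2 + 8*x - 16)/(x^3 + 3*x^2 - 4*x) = (x + 4)/x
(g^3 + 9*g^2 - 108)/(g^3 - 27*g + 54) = (g + 6)/(g - 3)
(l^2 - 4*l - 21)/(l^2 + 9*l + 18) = (l - 7)/(l + 6)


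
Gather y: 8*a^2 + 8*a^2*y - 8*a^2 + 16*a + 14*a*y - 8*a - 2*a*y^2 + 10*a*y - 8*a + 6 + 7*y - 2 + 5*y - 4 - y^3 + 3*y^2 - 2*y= -y^3 + y^2*(3 - 2*a) + y*(8*a^2 + 24*a + 10)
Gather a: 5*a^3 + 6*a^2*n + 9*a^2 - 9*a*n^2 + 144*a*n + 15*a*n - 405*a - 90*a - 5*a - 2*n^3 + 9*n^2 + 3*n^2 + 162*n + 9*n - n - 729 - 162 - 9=5*a^3 + a^2*(6*n + 9) + a*(-9*n^2 + 159*n - 500) - 2*n^3 + 12*n^2 + 170*n - 900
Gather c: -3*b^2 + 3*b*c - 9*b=-3*b^2 + 3*b*c - 9*b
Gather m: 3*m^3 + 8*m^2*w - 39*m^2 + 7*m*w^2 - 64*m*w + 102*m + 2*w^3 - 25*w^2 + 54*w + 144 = 3*m^3 + m^2*(8*w - 39) + m*(7*w^2 - 64*w + 102) + 2*w^3 - 25*w^2 + 54*w + 144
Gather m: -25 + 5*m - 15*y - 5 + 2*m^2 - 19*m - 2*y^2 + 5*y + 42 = 2*m^2 - 14*m - 2*y^2 - 10*y + 12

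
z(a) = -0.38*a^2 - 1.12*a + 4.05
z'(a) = -0.76*a - 1.12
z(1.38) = 1.78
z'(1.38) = -2.17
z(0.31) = 3.67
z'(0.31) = -1.36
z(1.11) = 2.34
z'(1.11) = -1.96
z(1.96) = 0.39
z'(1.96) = -2.61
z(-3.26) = 3.66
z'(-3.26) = 1.36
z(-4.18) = 2.09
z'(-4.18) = 2.06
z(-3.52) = 3.28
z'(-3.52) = 1.56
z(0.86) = 2.81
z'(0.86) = -1.77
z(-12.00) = -37.23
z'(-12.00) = 8.00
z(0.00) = 4.05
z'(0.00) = -1.12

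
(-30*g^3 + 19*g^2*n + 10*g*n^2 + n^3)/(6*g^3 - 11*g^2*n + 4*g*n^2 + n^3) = (-5*g - n)/(g - n)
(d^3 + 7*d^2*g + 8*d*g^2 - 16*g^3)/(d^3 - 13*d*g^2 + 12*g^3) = (d + 4*g)/(d - 3*g)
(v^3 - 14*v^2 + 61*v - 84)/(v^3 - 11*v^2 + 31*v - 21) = (v - 4)/(v - 1)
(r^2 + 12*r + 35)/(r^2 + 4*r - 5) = (r + 7)/(r - 1)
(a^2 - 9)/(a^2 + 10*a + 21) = (a - 3)/(a + 7)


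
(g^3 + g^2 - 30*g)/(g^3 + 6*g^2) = (g - 5)/g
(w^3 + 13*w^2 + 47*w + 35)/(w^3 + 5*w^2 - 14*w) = (w^2 + 6*w + 5)/(w*(w - 2))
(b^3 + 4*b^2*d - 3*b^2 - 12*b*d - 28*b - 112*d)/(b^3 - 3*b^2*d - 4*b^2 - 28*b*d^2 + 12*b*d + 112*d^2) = (b^2 - 3*b - 28)/(b^2 - 7*b*d - 4*b + 28*d)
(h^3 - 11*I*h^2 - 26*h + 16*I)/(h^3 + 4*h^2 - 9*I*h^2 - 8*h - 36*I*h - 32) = (h - 2*I)/(h + 4)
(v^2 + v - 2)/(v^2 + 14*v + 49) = (v^2 + v - 2)/(v^2 + 14*v + 49)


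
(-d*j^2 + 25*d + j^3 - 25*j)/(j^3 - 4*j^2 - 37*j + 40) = (-d*j + 5*d + j^2 - 5*j)/(j^2 - 9*j + 8)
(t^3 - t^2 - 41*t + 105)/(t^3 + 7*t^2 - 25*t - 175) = (t - 3)/(t + 5)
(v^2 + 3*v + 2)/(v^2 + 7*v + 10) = (v + 1)/(v + 5)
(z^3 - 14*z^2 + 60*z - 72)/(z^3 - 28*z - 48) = (z^2 - 8*z + 12)/(z^2 + 6*z + 8)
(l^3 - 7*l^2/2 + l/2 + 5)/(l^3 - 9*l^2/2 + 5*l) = (l + 1)/l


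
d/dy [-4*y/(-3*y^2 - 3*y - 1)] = 4*(1 - 3*y^2)/(9*y^4 + 18*y^3 + 15*y^2 + 6*y + 1)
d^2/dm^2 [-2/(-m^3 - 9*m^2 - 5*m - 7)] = 4*(-3*(m + 3)*(m^3 + 9*m^2 + 5*m + 7) + (3*m^2 + 18*m + 5)^2)/(m^3 + 9*m^2 + 5*m + 7)^3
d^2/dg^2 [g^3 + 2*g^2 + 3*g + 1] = 6*g + 4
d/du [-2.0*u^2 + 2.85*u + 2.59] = 2.85 - 4.0*u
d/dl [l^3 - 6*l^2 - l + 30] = 3*l^2 - 12*l - 1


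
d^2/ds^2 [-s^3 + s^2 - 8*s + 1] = 2 - 6*s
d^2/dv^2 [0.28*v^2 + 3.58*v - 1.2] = 0.560000000000000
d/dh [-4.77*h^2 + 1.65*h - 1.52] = 1.65 - 9.54*h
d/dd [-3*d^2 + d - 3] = 1 - 6*d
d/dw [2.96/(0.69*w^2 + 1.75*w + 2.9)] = (-4.0848*w - 5.18)/(0.69*w^2 + 1.75*w + 2.9)^2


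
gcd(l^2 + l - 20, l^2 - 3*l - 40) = l + 5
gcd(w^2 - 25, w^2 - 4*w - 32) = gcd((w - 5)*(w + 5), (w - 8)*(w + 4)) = 1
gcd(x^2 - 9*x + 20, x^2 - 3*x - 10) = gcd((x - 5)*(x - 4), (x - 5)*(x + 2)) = x - 5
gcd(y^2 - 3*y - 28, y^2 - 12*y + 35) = y - 7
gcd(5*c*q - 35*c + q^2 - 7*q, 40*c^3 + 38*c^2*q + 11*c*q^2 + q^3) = 5*c + q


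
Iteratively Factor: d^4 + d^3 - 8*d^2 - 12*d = (d)*(d^3 + d^2 - 8*d - 12) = d*(d + 2)*(d^2 - d - 6) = d*(d + 2)^2*(d - 3)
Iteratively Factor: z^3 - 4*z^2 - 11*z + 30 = (z + 3)*(z^2 - 7*z + 10) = (z - 5)*(z + 3)*(z - 2)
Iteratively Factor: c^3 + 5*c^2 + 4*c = (c + 4)*(c^2 + c) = (c + 1)*(c + 4)*(c)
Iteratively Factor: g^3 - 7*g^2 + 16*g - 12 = (g - 2)*(g^2 - 5*g + 6) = (g - 3)*(g - 2)*(g - 2)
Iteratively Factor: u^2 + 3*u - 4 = (u - 1)*(u + 4)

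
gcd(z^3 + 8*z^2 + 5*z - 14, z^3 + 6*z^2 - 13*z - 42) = z^2 + 9*z + 14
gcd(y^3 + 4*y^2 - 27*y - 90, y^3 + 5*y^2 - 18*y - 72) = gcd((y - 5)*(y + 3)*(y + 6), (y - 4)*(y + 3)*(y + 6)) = y^2 + 9*y + 18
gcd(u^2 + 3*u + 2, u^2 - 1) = u + 1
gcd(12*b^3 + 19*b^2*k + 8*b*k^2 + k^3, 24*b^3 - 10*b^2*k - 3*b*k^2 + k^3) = 3*b + k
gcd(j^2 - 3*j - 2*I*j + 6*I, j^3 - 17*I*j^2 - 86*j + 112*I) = j - 2*I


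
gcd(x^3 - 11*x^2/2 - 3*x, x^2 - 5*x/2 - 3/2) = x + 1/2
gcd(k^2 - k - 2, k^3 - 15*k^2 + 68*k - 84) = k - 2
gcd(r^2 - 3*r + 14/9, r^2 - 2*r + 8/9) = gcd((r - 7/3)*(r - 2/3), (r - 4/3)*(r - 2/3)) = r - 2/3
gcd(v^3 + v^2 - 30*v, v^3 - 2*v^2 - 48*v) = v^2 + 6*v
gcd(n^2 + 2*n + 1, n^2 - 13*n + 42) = 1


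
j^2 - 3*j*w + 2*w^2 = (j - 2*w)*(j - w)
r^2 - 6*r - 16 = (r - 8)*(r + 2)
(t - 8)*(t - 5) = t^2 - 13*t + 40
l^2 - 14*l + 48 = (l - 8)*(l - 6)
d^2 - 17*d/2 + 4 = (d - 8)*(d - 1/2)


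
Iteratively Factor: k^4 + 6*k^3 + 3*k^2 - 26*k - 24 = (k + 4)*(k^3 + 2*k^2 - 5*k - 6) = (k + 3)*(k + 4)*(k^2 - k - 2) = (k - 2)*(k + 3)*(k + 4)*(k + 1)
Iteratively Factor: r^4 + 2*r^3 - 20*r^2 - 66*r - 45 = (r + 3)*(r^3 - r^2 - 17*r - 15) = (r - 5)*(r + 3)*(r^2 + 4*r + 3) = (r - 5)*(r + 3)^2*(r + 1)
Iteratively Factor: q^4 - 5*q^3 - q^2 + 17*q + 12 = (q - 4)*(q^3 - q^2 - 5*q - 3) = (q - 4)*(q + 1)*(q^2 - 2*q - 3) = (q - 4)*(q - 3)*(q + 1)*(q + 1)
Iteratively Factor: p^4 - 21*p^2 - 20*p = (p + 1)*(p^3 - p^2 - 20*p) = p*(p + 1)*(p^2 - p - 20) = p*(p + 1)*(p + 4)*(p - 5)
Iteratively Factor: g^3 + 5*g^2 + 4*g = (g)*(g^2 + 5*g + 4) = g*(g + 4)*(g + 1)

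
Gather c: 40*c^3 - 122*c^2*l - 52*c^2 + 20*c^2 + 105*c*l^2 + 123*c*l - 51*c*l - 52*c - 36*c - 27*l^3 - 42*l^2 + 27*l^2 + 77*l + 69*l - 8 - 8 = 40*c^3 + c^2*(-122*l - 32) + c*(105*l^2 + 72*l - 88) - 27*l^3 - 15*l^2 + 146*l - 16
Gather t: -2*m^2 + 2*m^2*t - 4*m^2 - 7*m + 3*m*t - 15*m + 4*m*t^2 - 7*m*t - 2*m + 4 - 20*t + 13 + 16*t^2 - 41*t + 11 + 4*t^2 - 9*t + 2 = -6*m^2 - 24*m + t^2*(4*m + 20) + t*(2*m^2 - 4*m - 70) + 30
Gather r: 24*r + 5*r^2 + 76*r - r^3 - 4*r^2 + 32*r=-r^3 + r^2 + 132*r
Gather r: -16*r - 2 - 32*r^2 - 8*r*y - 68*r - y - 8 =-32*r^2 + r*(-8*y - 84) - y - 10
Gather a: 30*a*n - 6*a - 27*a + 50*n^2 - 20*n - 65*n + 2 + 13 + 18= a*(30*n - 33) + 50*n^2 - 85*n + 33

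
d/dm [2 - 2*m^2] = -4*m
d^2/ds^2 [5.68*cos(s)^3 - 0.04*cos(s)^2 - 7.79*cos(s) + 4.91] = 3.53*cos(s) + 0.08*cos(2*s) - 12.78*cos(3*s)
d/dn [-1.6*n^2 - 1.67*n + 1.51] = -3.2*n - 1.67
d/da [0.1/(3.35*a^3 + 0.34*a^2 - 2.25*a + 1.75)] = (-1.005*a^2 - 0.068*a + 0.225)/(3.35*a^3 + 0.34*a^2 - 2.25*a + 1.75)^2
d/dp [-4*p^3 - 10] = -12*p^2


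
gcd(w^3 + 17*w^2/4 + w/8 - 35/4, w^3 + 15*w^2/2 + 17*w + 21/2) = w + 7/2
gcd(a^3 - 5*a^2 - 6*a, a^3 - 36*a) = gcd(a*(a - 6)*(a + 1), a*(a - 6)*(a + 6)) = a^2 - 6*a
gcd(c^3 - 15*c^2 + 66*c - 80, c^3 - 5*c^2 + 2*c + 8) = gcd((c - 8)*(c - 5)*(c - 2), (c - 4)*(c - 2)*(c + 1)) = c - 2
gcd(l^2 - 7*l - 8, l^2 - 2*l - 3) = l + 1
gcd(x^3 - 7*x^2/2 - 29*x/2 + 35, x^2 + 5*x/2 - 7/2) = x + 7/2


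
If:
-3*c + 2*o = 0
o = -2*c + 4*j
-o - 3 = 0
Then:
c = -2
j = -7/4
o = -3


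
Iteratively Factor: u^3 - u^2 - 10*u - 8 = (u + 2)*(u^2 - 3*u - 4) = (u + 1)*(u + 2)*(u - 4)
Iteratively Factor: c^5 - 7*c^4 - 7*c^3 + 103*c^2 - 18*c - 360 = (c + 2)*(c^4 - 9*c^3 + 11*c^2 + 81*c - 180) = (c - 3)*(c + 2)*(c^3 - 6*c^2 - 7*c + 60) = (c - 5)*(c - 3)*(c + 2)*(c^2 - c - 12) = (c - 5)*(c - 4)*(c - 3)*(c + 2)*(c + 3)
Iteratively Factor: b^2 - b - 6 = (b - 3)*(b + 2)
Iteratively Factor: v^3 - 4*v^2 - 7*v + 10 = (v - 1)*(v^2 - 3*v - 10) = (v - 5)*(v - 1)*(v + 2)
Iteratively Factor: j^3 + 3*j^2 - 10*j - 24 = (j - 3)*(j^2 + 6*j + 8) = (j - 3)*(j + 2)*(j + 4)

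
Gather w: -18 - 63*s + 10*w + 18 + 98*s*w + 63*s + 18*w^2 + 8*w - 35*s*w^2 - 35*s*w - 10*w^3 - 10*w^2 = -10*w^3 + w^2*(8 - 35*s) + w*(63*s + 18)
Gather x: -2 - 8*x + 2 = -8*x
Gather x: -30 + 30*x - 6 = 30*x - 36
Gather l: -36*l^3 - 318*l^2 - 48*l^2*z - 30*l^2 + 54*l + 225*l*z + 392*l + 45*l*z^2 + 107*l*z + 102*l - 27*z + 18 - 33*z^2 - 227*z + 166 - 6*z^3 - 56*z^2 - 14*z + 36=-36*l^3 + l^2*(-48*z - 348) + l*(45*z^2 + 332*z + 548) - 6*z^3 - 89*z^2 - 268*z + 220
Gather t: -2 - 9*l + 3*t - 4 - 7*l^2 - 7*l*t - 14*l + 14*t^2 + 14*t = -7*l^2 - 23*l + 14*t^2 + t*(17 - 7*l) - 6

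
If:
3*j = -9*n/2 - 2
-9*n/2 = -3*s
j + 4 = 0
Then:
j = -4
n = 20/9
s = 10/3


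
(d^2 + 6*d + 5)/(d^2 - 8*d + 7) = (d^2 + 6*d + 5)/(d^2 - 8*d + 7)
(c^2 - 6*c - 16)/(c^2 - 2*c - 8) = (c - 8)/(c - 4)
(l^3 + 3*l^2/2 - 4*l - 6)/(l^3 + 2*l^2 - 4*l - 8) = (l + 3/2)/(l + 2)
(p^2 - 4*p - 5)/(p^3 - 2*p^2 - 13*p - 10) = 1/(p + 2)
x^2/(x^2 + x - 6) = x^2/(x^2 + x - 6)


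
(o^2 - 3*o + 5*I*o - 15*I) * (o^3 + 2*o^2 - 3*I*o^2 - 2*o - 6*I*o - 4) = o^5 - o^4 + 2*I*o^4 + 7*o^3 - 2*I*o^3 - 13*o^2 - 22*I*o^2 - 78*o + 10*I*o + 60*I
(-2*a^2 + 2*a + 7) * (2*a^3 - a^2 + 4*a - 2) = -4*a^5 + 6*a^4 + 4*a^3 + 5*a^2 + 24*a - 14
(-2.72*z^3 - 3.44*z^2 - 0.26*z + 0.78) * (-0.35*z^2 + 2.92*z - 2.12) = 0.952*z^5 - 6.7384*z^4 - 4.1874*z^3 + 6.2606*z^2 + 2.8288*z - 1.6536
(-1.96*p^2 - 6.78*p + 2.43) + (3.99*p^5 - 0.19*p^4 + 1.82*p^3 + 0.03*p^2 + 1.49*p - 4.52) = 3.99*p^5 - 0.19*p^4 + 1.82*p^3 - 1.93*p^2 - 5.29*p - 2.09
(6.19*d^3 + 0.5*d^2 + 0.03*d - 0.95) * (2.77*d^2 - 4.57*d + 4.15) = 17.1463*d^5 - 26.9033*d^4 + 23.4866*d^3 - 0.6936*d^2 + 4.466*d - 3.9425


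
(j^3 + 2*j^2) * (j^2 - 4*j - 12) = j^5 - 2*j^4 - 20*j^3 - 24*j^2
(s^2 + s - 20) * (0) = 0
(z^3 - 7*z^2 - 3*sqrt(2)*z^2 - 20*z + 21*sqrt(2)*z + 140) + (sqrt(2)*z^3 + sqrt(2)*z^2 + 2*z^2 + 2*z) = z^3 + sqrt(2)*z^3 - 5*z^2 - 2*sqrt(2)*z^2 - 18*z + 21*sqrt(2)*z + 140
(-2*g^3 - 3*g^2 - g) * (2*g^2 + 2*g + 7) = -4*g^5 - 10*g^4 - 22*g^3 - 23*g^2 - 7*g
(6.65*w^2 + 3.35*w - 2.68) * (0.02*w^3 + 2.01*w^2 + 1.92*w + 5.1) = 0.133*w^5 + 13.4335*w^4 + 19.4479*w^3 + 34.9602*w^2 + 11.9394*w - 13.668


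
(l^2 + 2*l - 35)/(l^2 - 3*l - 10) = (l + 7)/(l + 2)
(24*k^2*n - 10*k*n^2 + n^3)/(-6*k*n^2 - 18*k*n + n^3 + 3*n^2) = (-4*k + n)/(n + 3)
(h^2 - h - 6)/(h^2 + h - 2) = (h - 3)/(h - 1)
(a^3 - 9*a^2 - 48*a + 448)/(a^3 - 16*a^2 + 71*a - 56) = (a^2 - a - 56)/(a^2 - 8*a + 7)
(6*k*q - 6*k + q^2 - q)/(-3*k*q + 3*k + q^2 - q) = (6*k + q)/(-3*k + q)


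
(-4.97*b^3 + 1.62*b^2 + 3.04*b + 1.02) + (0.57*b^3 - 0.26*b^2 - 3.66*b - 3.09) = -4.4*b^3 + 1.36*b^2 - 0.62*b - 2.07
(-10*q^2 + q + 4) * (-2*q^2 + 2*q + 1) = 20*q^4 - 22*q^3 - 16*q^2 + 9*q + 4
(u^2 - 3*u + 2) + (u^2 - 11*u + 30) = 2*u^2 - 14*u + 32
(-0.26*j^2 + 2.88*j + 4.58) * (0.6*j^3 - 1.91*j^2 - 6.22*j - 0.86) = -0.156*j^5 + 2.2246*j^4 - 1.1356*j^3 - 26.4378*j^2 - 30.9644*j - 3.9388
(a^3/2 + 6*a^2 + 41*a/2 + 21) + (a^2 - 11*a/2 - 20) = a^3/2 + 7*a^2 + 15*a + 1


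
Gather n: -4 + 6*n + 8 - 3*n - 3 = 3*n + 1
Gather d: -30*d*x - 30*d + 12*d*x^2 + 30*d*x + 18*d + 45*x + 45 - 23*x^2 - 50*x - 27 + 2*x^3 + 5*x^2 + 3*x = d*(12*x^2 - 12) + 2*x^3 - 18*x^2 - 2*x + 18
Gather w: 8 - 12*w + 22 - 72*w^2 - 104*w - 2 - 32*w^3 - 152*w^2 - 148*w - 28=-32*w^3 - 224*w^2 - 264*w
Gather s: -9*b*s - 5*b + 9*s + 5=-5*b + s*(9 - 9*b) + 5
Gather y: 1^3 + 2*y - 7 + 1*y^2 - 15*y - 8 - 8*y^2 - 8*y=-7*y^2 - 21*y - 14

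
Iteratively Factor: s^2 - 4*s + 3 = (s - 1)*(s - 3)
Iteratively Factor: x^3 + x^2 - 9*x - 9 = (x + 3)*(x^2 - 2*x - 3) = (x + 1)*(x + 3)*(x - 3)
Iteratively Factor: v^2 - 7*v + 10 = (v - 2)*(v - 5)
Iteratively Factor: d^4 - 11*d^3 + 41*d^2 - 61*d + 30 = (d - 1)*(d^3 - 10*d^2 + 31*d - 30) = (d - 3)*(d - 1)*(d^2 - 7*d + 10) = (d - 3)*(d - 2)*(d - 1)*(d - 5)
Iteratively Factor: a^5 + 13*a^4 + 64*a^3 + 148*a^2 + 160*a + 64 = (a + 4)*(a^4 + 9*a^3 + 28*a^2 + 36*a + 16) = (a + 2)*(a + 4)*(a^3 + 7*a^2 + 14*a + 8) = (a + 1)*(a + 2)*(a + 4)*(a^2 + 6*a + 8) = (a + 1)*(a + 2)^2*(a + 4)*(a + 4)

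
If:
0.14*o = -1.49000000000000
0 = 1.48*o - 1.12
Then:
No Solution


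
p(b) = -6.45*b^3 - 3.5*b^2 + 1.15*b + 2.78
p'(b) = -19.35*b^2 - 7.0*b + 1.15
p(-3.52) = 236.68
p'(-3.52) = -213.96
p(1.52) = -26.21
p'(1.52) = -54.20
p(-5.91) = 1205.18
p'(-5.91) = -633.34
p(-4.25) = 429.81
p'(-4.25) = -318.61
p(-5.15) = 785.04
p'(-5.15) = -476.01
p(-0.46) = 2.14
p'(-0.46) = 0.28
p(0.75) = -1.05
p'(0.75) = -14.98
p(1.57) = -29.00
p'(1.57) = -57.54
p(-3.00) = 141.98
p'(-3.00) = -152.00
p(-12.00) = 10630.58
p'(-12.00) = -2701.25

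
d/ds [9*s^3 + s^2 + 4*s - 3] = 27*s^2 + 2*s + 4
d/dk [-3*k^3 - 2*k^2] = k*(-9*k - 4)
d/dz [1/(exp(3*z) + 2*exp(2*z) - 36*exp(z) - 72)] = (-3*exp(2*z) - 4*exp(z) + 36)*exp(z)/(exp(3*z) + 2*exp(2*z) - 36*exp(z) - 72)^2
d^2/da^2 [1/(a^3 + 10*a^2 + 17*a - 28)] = 2*(-(3*a + 10)*(a^3 + 10*a^2 + 17*a - 28) + (3*a^2 + 20*a + 17)^2)/(a^3 + 10*a^2 + 17*a - 28)^3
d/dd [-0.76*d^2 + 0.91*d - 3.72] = 0.91 - 1.52*d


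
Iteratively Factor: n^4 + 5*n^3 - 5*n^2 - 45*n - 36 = (n + 3)*(n^3 + 2*n^2 - 11*n - 12) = (n + 3)*(n + 4)*(n^2 - 2*n - 3) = (n - 3)*(n + 3)*(n + 4)*(n + 1)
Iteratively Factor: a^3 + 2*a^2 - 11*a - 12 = (a + 4)*(a^2 - 2*a - 3) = (a + 1)*(a + 4)*(a - 3)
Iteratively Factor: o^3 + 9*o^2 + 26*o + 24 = (o + 4)*(o^2 + 5*o + 6) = (o + 2)*(o + 4)*(o + 3)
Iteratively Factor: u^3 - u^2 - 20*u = (u + 4)*(u^2 - 5*u) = (u - 5)*(u + 4)*(u)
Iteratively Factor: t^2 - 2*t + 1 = (t - 1)*(t - 1)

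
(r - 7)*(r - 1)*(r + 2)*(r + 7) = r^4 + r^3 - 51*r^2 - 49*r + 98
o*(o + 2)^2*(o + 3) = o^4 + 7*o^3 + 16*o^2 + 12*o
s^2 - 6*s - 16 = (s - 8)*(s + 2)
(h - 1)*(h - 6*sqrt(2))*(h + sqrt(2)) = h^3 - 5*sqrt(2)*h^2 - h^2 - 12*h + 5*sqrt(2)*h + 12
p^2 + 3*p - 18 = (p - 3)*(p + 6)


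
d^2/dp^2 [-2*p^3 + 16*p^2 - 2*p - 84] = 32 - 12*p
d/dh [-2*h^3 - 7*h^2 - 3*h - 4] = -6*h^2 - 14*h - 3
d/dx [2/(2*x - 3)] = -4/(2*x - 3)^2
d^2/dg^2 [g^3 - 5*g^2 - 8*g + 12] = 6*g - 10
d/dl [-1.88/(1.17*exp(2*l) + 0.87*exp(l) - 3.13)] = (4.3992*exp(l) + 1.6356)*exp(l)/(1.17*exp(2*l) + 0.87*exp(l) - 3.13)^2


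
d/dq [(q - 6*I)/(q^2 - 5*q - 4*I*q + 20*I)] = (-q^2 + 12*I*q + 24 - 10*I)/(q^4 + q^3*(-10 - 8*I) + q^2*(9 + 80*I) + q*(160 - 200*I) - 400)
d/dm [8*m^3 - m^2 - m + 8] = 24*m^2 - 2*m - 1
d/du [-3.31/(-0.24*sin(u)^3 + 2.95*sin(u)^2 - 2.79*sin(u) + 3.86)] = (-2.3832*sin(u)^2 + 19.529*sin(u) - 9.2349)*cos(u)/(0.24*sin(u)^3 - 2.95*sin(u)^2 + 2.79*sin(u) - 3.86)^2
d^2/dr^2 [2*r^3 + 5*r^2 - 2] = 12*r + 10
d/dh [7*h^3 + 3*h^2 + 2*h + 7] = 21*h^2 + 6*h + 2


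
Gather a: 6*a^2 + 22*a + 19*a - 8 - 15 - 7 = 6*a^2 + 41*a - 30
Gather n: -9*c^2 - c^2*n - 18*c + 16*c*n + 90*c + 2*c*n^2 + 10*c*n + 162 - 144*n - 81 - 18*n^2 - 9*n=-9*c^2 + 72*c + n^2*(2*c - 18) + n*(-c^2 + 26*c - 153) + 81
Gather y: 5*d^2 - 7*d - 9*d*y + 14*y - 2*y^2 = 5*d^2 - 7*d - 2*y^2 + y*(14 - 9*d)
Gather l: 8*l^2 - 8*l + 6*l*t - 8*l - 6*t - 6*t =8*l^2 + l*(6*t - 16) - 12*t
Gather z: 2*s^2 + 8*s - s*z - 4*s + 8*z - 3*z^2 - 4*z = 2*s^2 + 4*s - 3*z^2 + z*(4 - s)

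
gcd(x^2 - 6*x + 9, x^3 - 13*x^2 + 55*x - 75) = x - 3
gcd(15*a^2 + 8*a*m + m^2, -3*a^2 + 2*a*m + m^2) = 3*a + m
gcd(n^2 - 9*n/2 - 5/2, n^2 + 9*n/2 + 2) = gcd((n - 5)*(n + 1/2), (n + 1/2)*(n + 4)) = n + 1/2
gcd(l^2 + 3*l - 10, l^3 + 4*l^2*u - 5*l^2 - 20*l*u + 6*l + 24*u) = l - 2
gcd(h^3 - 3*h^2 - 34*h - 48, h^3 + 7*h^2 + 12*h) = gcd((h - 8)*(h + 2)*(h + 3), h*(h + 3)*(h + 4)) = h + 3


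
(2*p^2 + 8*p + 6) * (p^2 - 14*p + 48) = 2*p^4 - 20*p^3 - 10*p^2 + 300*p + 288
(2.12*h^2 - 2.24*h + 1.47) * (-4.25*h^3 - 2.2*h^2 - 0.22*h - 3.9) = -9.01*h^5 + 4.856*h^4 - 1.7859*h^3 - 11.0092*h^2 + 8.4126*h - 5.733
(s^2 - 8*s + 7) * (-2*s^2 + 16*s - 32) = -2*s^4 + 32*s^3 - 174*s^2 + 368*s - 224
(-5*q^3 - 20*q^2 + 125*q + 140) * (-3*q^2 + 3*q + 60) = 15*q^5 + 45*q^4 - 735*q^3 - 1245*q^2 + 7920*q + 8400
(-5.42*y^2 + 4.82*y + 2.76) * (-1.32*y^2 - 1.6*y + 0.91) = 7.1544*y^4 + 2.3096*y^3 - 16.2874*y^2 - 0.0297999999999989*y + 2.5116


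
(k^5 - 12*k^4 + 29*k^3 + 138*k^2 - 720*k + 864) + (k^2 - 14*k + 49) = k^5 - 12*k^4 + 29*k^3 + 139*k^2 - 734*k + 913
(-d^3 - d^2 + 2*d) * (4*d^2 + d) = -4*d^5 - 5*d^4 + 7*d^3 + 2*d^2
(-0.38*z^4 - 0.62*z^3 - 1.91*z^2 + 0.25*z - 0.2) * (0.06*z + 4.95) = -0.0228*z^5 - 1.9182*z^4 - 3.1836*z^3 - 9.4395*z^2 + 1.2255*z - 0.99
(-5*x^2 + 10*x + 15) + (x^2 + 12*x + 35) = -4*x^2 + 22*x + 50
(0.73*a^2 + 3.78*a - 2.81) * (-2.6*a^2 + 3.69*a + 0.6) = -1.898*a^4 - 7.1343*a^3 + 21.6922*a^2 - 8.1009*a - 1.686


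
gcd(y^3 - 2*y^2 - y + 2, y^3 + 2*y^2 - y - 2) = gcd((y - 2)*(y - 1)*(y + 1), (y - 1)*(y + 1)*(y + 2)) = y^2 - 1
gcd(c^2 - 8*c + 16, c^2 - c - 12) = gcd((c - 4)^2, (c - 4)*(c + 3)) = c - 4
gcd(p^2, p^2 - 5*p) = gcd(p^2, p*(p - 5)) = p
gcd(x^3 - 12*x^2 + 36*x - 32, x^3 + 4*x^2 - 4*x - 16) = x - 2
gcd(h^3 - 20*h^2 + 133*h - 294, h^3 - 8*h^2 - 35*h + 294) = h^2 - 14*h + 49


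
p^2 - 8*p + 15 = (p - 5)*(p - 3)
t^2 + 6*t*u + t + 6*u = (t + 1)*(t + 6*u)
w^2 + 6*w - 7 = (w - 1)*(w + 7)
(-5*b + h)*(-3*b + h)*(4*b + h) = 60*b^3 - 17*b^2*h - 4*b*h^2 + h^3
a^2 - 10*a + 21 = (a - 7)*(a - 3)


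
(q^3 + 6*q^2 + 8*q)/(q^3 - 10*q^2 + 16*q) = (q^2 + 6*q + 8)/(q^2 - 10*q + 16)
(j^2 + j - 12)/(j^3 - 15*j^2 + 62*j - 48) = (j^2 + j - 12)/(j^3 - 15*j^2 + 62*j - 48)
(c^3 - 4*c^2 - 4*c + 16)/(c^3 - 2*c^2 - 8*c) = (c - 2)/c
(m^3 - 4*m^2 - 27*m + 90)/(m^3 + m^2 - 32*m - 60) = (m - 3)/(m + 2)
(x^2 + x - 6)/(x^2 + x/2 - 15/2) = 2*(x - 2)/(2*x - 5)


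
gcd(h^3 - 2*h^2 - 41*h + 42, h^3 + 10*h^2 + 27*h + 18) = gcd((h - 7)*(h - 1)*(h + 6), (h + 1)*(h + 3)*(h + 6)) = h + 6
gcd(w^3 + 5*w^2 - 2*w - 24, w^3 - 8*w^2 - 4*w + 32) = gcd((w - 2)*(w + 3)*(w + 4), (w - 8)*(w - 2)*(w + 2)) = w - 2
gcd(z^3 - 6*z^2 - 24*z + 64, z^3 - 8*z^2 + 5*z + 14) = z - 2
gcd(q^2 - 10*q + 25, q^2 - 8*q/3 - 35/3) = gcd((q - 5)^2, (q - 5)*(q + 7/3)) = q - 5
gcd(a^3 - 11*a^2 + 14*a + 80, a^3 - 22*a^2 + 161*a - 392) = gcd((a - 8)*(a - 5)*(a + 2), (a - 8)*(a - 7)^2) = a - 8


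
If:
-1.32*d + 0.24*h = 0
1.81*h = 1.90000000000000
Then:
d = 0.19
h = 1.05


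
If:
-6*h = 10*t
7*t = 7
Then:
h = -5/3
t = 1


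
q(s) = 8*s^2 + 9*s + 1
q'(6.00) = 105.00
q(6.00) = 343.00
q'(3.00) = 57.00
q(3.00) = 100.00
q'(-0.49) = 1.16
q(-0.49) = -1.49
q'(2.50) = 49.00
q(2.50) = 73.50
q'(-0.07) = 7.88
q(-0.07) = 0.41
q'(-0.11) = 7.24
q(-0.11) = 0.11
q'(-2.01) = -23.16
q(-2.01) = 15.23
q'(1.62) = 34.92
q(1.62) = 36.58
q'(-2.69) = -34.04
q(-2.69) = 34.68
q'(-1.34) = -12.44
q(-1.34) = 3.30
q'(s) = 16*s + 9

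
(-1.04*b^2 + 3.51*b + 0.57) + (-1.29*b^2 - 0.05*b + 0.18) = -2.33*b^2 + 3.46*b + 0.75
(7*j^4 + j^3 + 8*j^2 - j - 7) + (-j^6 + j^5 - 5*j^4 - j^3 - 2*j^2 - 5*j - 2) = -j^6 + j^5 + 2*j^4 + 6*j^2 - 6*j - 9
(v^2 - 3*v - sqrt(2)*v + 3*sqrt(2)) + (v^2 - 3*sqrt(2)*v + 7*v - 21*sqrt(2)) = 2*v^2 - 4*sqrt(2)*v + 4*v - 18*sqrt(2)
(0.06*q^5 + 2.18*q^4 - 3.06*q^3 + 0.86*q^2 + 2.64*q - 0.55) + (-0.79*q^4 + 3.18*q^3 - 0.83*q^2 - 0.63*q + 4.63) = 0.06*q^5 + 1.39*q^4 + 0.12*q^3 + 0.03*q^2 + 2.01*q + 4.08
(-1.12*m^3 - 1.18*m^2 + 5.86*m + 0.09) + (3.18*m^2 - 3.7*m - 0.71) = -1.12*m^3 + 2.0*m^2 + 2.16*m - 0.62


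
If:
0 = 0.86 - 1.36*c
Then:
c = 0.63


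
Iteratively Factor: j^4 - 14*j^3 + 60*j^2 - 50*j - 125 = (j - 5)*(j^3 - 9*j^2 + 15*j + 25) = (j - 5)*(j + 1)*(j^2 - 10*j + 25) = (j - 5)^2*(j + 1)*(j - 5)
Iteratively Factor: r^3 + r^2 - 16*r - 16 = (r + 1)*(r^2 - 16) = (r + 1)*(r + 4)*(r - 4)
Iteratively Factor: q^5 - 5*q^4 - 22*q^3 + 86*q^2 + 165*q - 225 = (q - 1)*(q^4 - 4*q^3 - 26*q^2 + 60*q + 225) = (q - 5)*(q - 1)*(q^3 + q^2 - 21*q - 45) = (q - 5)*(q - 1)*(q + 3)*(q^2 - 2*q - 15) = (q - 5)^2*(q - 1)*(q + 3)*(q + 3)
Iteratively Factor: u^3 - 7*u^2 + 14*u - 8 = (u - 2)*(u^2 - 5*u + 4) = (u - 2)*(u - 1)*(u - 4)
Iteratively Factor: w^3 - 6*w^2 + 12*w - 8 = (w - 2)*(w^2 - 4*w + 4) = (w - 2)^2*(w - 2)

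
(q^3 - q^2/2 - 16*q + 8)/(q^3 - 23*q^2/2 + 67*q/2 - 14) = (q + 4)/(q - 7)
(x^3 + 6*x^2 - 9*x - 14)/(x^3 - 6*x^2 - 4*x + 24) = (x^2 + 8*x + 7)/(x^2 - 4*x - 12)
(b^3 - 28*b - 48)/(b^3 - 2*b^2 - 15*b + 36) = (b^2 - 4*b - 12)/(b^2 - 6*b + 9)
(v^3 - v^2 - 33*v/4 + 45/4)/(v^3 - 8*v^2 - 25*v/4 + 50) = (2*v^2 + 3*v - 9)/(2*v^2 - 11*v - 40)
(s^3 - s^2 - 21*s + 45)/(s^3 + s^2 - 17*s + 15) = (s - 3)/(s - 1)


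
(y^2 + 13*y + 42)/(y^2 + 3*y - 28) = (y + 6)/(y - 4)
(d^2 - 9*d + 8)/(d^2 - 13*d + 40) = (d - 1)/(d - 5)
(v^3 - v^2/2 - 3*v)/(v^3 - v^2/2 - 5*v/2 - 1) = v*(2*v + 3)/(2*v^2 + 3*v + 1)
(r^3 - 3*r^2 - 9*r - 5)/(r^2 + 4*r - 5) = (r^3 - 3*r^2 - 9*r - 5)/(r^2 + 4*r - 5)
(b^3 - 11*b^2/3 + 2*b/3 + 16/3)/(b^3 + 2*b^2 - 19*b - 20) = (b^2 - 14*b/3 + 16/3)/(b^2 + b - 20)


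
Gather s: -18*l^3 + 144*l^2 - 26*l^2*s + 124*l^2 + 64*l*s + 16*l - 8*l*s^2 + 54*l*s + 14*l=-18*l^3 + 268*l^2 - 8*l*s^2 + 30*l + s*(-26*l^2 + 118*l)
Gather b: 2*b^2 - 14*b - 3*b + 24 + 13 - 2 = 2*b^2 - 17*b + 35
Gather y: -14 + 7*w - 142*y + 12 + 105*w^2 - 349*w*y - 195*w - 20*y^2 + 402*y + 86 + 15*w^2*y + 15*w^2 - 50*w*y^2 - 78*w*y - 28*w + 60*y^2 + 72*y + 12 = 120*w^2 - 216*w + y^2*(40 - 50*w) + y*(15*w^2 - 427*w + 332) + 96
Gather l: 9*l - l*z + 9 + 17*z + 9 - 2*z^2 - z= l*(9 - z) - 2*z^2 + 16*z + 18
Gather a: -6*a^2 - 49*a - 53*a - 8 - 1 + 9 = -6*a^2 - 102*a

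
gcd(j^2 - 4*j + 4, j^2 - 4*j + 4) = j^2 - 4*j + 4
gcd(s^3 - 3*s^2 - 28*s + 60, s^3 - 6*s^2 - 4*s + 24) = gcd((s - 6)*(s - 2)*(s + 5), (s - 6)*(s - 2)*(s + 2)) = s^2 - 8*s + 12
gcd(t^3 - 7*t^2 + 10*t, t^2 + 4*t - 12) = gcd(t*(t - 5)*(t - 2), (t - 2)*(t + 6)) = t - 2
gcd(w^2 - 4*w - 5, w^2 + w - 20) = 1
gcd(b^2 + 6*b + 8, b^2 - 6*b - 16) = b + 2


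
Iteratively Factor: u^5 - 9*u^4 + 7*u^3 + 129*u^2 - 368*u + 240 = (u - 5)*(u^4 - 4*u^3 - 13*u^2 + 64*u - 48) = (u - 5)*(u - 4)*(u^3 - 13*u + 12) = (u - 5)*(u - 4)*(u - 3)*(u^2 + 3*u - 4) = (u - 5)*(u - 4)*(u - 3)*(u + 4)*(u - 1)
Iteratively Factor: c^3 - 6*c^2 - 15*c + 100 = (c - 5)*(c^2 - c - 20) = (c - 5)^2*(c + 4)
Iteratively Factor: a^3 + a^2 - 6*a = (a + 3)*(a^2 - 2*a) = (a - 2)*(a + 3)*(a)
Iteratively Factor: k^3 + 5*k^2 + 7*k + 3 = (k + 3)*(k^2 + 2*k + 1) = (k + 1)*(k + 3)*(k + 1)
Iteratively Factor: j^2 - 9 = (j + 3)*(j - 3)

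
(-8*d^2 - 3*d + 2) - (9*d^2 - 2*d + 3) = -17*d^2 - d - 1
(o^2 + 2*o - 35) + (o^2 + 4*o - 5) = 2*o^2 + 6*o - 40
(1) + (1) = 2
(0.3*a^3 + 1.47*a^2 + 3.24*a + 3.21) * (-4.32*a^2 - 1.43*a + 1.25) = -1.296*a^5 - 6.7794*a^4 - 15.7239*a^3 - 16.6629*a^2 - 0.540299999999999*a + 4.0125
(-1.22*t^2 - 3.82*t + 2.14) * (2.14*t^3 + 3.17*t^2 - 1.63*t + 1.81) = -2.6108*t^5 - 12.0422*t^4 - 5.5412*t^3 + 10.8022*t^2 - 10.4024*t + 3.8734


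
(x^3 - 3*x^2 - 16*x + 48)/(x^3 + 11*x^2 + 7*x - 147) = (x^2 - 16)/(x^2 + 14*x + 49)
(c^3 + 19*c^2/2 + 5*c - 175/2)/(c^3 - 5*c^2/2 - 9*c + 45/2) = (c^2 + 12*c + 35)/(c^2 - 9)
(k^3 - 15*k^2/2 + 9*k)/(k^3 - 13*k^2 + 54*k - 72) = k*(2*k - 3)/(2*(k^2 - 7*k + 12))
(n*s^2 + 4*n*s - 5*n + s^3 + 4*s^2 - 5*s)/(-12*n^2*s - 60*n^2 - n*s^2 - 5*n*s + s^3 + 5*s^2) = (n*s - n + s^2 - s)/(-12*n^2 - n*s + s^2)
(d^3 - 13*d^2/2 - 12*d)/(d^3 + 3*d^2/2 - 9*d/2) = (2*d^2 - 13*d - 24)/(2*d^2 + 3*d - 9)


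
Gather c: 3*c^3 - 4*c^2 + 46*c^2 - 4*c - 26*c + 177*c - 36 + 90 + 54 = 3*c^3 + 42*c^2 + 147*c + 108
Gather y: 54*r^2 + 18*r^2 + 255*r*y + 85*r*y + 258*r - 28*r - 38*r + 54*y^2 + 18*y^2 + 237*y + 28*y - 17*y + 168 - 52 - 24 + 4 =72*r^2 + 192*r + 72*y^2 + y*(340*r + 248) + 96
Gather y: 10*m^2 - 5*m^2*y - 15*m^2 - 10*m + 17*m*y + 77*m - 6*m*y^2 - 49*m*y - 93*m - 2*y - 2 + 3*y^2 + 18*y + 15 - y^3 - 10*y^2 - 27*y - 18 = -5*m^2 - 26*m - y^3 + y^2*(-6*m - 7) + y*(-5*m^2 - 32*m - 11) - 5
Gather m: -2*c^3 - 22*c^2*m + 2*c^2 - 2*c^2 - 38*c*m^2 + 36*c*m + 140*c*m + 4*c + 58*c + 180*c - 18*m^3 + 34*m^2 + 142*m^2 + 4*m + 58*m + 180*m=-2*c^3 + 242*c - 18*m^3 + m^2*(176 - 38*c) + m*(-22*c^2 + 176*c + 242)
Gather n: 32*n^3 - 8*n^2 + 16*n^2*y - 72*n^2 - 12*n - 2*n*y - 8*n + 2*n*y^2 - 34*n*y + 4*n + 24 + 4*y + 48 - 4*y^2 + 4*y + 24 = 32*n^3 + n^2*(16*y - 80) + n*(2*y^2 - 36*y - 16) - 4*y^2 + 8*y + 96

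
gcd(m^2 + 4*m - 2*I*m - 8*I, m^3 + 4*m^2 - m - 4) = m + 4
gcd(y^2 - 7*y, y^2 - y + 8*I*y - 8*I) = 1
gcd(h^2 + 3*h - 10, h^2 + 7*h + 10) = h + 5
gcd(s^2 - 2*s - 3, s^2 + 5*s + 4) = s + 1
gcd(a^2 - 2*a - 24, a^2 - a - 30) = a - 6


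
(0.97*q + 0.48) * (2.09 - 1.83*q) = -1.7751*q^2 + 1.1489*q + 1.0032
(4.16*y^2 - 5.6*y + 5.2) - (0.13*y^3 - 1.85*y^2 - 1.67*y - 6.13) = -0.13*y^3 + 6.01*y^2 - 3.93*y + 11.33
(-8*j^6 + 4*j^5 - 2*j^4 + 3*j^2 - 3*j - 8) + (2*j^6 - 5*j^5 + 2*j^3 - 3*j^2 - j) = -6*j^6 - j^5 - 2*j^4 + 2*j^3 - 4*j - 8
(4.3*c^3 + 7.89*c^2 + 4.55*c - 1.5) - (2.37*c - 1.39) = 4.3*c^3 + 7.89*c^2 + 2.18*c - 0.11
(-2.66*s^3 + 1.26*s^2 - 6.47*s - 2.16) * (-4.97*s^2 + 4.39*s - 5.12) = 13.2202*s^5 - 17.9396*s^4 + 51.3065*s^3 - 24.1193*s^2 + 23.644*s + 11.0592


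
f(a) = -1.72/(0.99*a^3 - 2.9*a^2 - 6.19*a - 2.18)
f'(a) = -1.72*(-2.97*a^2 + 5.8*a + 6.19)/(0.99*a^3 - 2.9*a^2 - 6.19*a - 2.18)^2 = (5.1084*a^2 - 9.976*a - 10.6468)/(-0.99*a^3 + 2.9*a^2 + 6.19*a + 2.18)^2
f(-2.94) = 0.05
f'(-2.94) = 0.05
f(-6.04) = 0.01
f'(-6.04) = 0.00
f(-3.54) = 0.03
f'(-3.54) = 0.02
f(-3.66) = 0.03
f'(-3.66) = 0.02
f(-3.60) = 0.03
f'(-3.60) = 0.02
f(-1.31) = 1.35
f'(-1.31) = 6.90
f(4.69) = -0.24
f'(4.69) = 1.08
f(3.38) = 0.10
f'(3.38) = 0.04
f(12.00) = -0.00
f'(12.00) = 0.00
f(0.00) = 0.79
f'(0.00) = -2.24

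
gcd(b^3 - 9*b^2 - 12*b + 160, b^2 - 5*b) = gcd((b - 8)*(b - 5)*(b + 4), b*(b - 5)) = b - 5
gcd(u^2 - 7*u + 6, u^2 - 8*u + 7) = u - 1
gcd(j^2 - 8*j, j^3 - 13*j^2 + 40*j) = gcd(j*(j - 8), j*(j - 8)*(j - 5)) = j^2 - 8*j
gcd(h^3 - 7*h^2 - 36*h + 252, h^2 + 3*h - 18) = h + 6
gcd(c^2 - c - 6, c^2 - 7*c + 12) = c - 3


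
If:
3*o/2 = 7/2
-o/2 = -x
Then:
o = 7/3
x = 7/6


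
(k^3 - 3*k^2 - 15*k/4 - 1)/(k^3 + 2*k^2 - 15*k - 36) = (k^2 + k + 1/4)/(k^2 + 6*k + 9)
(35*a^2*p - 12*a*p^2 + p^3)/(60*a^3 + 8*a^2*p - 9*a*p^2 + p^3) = p*(-7*a + p)/(-12*a^2 - 4*a*p + p^2)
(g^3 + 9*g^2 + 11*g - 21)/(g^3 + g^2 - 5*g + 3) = (g + 7)/(g - 1)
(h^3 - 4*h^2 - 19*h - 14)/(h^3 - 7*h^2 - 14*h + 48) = (h^3 - 4*h^2 - 19*h - 14)/(h^3 - 7*h^2 - 14*h + 48)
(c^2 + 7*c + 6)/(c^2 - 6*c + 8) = (c^2 + 7*c + 6)/(c^2 - 6*c + 8)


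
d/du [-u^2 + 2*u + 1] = 2 - 2*u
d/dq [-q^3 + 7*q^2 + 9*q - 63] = -3*q^2 + 14*q + 9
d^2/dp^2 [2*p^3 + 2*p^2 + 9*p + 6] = 12*p + 4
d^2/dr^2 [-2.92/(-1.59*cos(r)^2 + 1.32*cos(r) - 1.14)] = (-29.528208*(1 - cos(r)^2)^2 + 18.385488*cos(r)^3 + 1.31925599999999*cos(r)^2 - 41.164992*cos(r) + 29.11824)/(1.59*cos(r)^2 - 1.32*cos(r) + 1.14)^3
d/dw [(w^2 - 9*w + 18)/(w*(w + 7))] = 2*(8*w^2 - 18*w - 63)/(w^2*(w^2 + 14*w + 49))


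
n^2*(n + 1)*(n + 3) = n^4 + 4*n^3 + 3*n^2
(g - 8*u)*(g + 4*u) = g^2 - 4*g*u - 32*u^2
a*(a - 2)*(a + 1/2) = a^3 - 3*a^2/2 - a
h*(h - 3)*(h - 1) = h^3 - 4*h^2 + 3*h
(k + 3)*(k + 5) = k^2 + 8*k + 15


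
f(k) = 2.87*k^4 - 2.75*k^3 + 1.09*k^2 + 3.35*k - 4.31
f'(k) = 11.48*k^3 - 8.25*k^2 + 2.18*k + 3.35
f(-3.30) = 435.69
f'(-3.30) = -506.24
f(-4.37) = 1278.03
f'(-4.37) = -1121.77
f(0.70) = -1.69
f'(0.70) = 4.77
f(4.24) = 747.44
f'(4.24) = 739.34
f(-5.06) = 2244.33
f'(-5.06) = -1706.19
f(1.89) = 23.97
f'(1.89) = 55.50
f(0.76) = -1.38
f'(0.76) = 5.28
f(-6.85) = 7226.73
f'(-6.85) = -4088.59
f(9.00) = 16939.45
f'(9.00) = 7723.64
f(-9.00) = 20888.65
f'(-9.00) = -9053.44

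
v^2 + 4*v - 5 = (v - 1)*(v + 5)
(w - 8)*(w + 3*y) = w^2 + 3*w*y - 8*w - 24*y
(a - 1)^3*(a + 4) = a^4 + a^3 - 9*a^2 + 11*a - 4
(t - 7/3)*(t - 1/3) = t^2 - 8*t/3 + 7/9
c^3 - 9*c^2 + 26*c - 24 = (c - 4)*(c - 3)*(c - 2)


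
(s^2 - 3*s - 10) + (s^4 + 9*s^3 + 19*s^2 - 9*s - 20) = s^4 + 9*s^3 + 20*s^2 - 12*s - 30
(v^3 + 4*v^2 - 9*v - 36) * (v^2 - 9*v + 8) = v^5 - 5*v^4 - 37*v^3 + 77*v^2 + 252*v - 288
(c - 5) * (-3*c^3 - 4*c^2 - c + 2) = -3*c^4 + 11*c^3 + 19*c^2 + 7*c - 10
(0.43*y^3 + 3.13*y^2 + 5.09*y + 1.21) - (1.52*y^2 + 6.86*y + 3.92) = 0.43*y^3 + 1.61*y^2 - 1.77*y - 2.71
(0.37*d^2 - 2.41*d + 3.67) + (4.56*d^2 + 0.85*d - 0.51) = 4.93*d^2 - 1.56*d + 3.16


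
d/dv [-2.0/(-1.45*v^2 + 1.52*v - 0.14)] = (3.04 - 5.8*v)/(1.45*v^2 - 1.52*v + 0.14)^2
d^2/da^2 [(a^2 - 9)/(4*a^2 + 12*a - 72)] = -3/(2*a^3 + 36*a^2 + 216*a + 432)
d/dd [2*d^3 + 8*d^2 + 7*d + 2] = 6*d^2 + 16*d + 7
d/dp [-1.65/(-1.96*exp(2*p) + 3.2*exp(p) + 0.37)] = (5.28 - 6.468*exp(p))*exp(p)/(-1.96*exp(2*p) + 3.2*exp(p) + 0.37)^2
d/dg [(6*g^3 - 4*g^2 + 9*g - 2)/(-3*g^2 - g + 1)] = (-18*g^4 - 12*g^3 + 49*g^2 - 20*g + 7)/(9*g^4 + 6*g^3 - 5*g^2 - 2*g + 1)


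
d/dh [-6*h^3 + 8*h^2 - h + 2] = -18*h^2 + 16*h - 1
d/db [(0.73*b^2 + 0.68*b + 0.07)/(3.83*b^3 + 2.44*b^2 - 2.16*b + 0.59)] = (-2.7959*b^4 - 5.2088*b^3 - 4.0403*b^2 + 0.5198*b + 0.5524)/(14.6689*b^6 + 18.6904*b^5 - 10.592*b^4 - 6.0214*b^3 + 7.5448*b^2 - 2.5488*b + 0.3481)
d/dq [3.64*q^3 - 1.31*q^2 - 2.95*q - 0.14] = 10.92*q^2 - 2.62*q - 2.95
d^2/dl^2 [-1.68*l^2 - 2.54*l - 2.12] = -3.36000000000000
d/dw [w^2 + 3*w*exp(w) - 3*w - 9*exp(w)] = 3*w*exp(w) + 2*w - 6*exp(w) - 3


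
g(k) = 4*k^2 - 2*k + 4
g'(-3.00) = -26.00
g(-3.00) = 46.00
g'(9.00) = 70.00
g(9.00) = 310.00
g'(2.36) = 16.88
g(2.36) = 21.56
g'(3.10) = 22.80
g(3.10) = 36.24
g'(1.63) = 11.04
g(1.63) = 11.37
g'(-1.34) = -12.72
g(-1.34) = 13.86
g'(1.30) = 8.40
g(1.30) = 8.16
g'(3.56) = 26.48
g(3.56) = 47.57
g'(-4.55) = -38.40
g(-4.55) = 95.91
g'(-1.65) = -15.20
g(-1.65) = 18.19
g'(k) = 8*k - 2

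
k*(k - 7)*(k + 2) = k^3 - 5*k^2 - 14*k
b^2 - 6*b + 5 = (b - 5)*(b - 1)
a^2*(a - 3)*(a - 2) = a^4 - 5*a^3 + 6*a^2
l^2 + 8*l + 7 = (l + 1)*(l + 7)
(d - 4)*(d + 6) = d^2 + 2*d - 24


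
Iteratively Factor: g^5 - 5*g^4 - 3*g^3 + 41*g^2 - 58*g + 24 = (g - 2)*(g^4 - 3*g^3 - 9*g^2 + 23*g - 12) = (g - 4)*(g - 2)*(g^3 + g^2 - 5*g + 3) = (g - 4)*(g - 2)*(g - 1)*(g^2 + 2*g - 3) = (g - 4)*(g - 2)*(g - 1)*(g + 3)*(g - 1)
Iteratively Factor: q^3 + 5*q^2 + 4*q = (q)*(q^2 + 5*q + 4) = q*(q + 1)*(q + 4)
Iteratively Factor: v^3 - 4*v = (v + 2)*(v^2 - 2*v) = v*(v + 2)*(v - 2)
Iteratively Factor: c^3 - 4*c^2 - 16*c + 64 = (c - 4)*(c^2 - 16) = (c - 4)*(c + 4)*(c - 4)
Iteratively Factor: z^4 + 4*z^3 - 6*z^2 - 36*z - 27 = (z - 3)*(z^3 + 7*z^2 + 15*z + 9) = (z - 3)*(z + 1)*(z^2 + 6*z + 9) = (z - 3)*(z + 1)*(z + 3)*(z + 3)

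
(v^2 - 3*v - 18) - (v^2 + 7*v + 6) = -10*v - 24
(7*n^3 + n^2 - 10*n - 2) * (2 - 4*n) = -28*n^4 + 10*n^3 + 42*n^2 - 12*n - 4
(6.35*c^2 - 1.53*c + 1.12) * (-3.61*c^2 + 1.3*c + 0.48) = -22.9235*c^4 + 13.7783*c^3 - 2.9842*c^2 + 0.7216*c + 0.5376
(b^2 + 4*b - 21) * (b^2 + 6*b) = b^4 + 10*b^3 + 3*b^2 - 126*b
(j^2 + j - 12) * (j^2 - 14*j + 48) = j^4 - 13*j^3 + 22*j^2 + 216*j - 576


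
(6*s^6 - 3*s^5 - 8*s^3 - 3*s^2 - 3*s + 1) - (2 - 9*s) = 6*s^6 - 3*s^5 - 8*s^3 - 3*s^2 + 6*s - 1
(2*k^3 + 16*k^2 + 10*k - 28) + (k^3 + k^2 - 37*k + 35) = 3*k^3 + 17*k^2 - 27*k + 7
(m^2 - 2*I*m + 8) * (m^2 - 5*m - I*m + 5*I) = m^4 - 5*m^3 - 3*I*m^3 + 6*m^2 + 15*I*m^2 - 30*m - 8*I*m + 40*I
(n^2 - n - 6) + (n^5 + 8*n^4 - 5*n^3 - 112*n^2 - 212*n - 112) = n^5 + 8*n^4 - 5*n^3 - 111*n^2 - 213*n - 118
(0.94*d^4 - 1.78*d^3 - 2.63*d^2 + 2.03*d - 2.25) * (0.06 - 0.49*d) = -0.4606*d^5 + 0.9286*d^4 + 1.1819*d^3 - 1.1525*d^2 + 1.2243*d - 0.135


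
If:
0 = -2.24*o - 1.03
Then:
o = -0.46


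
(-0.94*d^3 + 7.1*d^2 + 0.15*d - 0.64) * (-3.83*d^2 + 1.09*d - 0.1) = 3.6002*d^5 - 28.2176*d^4 + 7.2585*d^3 + 1.9047*d^2 - 0.7126*d + 0.064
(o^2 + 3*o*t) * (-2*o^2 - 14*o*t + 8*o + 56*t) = -2*o^4 - 20*o^3*t + 8*o^3 - 42*o^2*t^2 + 80*o^2*t + 168*o*t^2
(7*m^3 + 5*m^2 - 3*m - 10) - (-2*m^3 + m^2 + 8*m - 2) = 9*m^3 + 4*m^2 - 11*m - 8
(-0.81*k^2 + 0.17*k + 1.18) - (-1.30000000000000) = -0.81*k^2 + 0.17*k + 2.48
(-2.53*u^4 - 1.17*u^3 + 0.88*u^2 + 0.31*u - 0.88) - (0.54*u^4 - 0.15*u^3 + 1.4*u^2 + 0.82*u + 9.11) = -3.07*u^4 - 1.02*u^3 - 0.52*u^2 - 0.51*u - 9.99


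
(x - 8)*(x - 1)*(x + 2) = x^3 - 7*x^2 - 10*x + 16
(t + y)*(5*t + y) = 5*t^2 + 6*t*y + y^2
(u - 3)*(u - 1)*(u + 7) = u^3 + 3*u^2 - 25*u + 21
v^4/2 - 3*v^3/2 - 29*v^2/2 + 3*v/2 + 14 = (v/2 + 1/2)*(v - 7)*(v - 1)*(v + 4)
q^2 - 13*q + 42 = (q - 7)*(q - 6)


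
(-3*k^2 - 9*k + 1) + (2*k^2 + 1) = -k^2 - 9*k + 2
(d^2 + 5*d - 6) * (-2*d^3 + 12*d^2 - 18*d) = -2*d^5 + 2*d^4 + 54*d^3 - 162*d^2 + 108*d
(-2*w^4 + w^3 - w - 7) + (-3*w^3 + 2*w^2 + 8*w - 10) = -2*w^4 - 2*w^3 + 2*w^2 + 7*w - 17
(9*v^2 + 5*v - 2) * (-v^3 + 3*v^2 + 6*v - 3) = -9*v^5 + 22*v^4 + 71*v^3 - 3*v^2 - 27*v + 6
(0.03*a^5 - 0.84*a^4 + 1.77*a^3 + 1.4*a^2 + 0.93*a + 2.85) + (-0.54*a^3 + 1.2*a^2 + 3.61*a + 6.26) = 0.03*a^5 - 0.84*a^4 + 1.23*a^3 + 2.6*a^2 + 4.54*a + 9.11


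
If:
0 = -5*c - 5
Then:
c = -1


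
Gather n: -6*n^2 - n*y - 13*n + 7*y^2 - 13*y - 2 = -6*n^2 + n*(-y - 13) + 7*y^2 - 13*y - 2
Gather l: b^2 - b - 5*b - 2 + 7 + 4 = b^2 - 6*b + 9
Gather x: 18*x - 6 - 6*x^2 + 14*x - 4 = -6*x^2 + 32*x - 10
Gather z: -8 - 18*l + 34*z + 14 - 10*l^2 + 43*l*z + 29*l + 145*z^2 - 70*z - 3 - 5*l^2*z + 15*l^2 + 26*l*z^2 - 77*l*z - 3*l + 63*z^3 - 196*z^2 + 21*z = 5*l^2 + 8*l + 63*z^3 + z^2*(26*l - 51) + z*(-5*l^2 - 34*l - 15) + 3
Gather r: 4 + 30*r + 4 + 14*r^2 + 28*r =14*r^2 + 58*r + 8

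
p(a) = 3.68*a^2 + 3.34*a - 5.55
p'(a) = 7.36*a + 3.34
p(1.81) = 12.55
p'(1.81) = 16.66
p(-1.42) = -2.87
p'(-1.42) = -7.11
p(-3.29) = 23.29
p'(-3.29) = -20.87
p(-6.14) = 112.68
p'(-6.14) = -41.85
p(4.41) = 80.75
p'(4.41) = 35.80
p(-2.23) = 5.30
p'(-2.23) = -13.07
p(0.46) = -3.23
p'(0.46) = 6.73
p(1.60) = 9.21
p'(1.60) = 15.12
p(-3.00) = 17.55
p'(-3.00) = -18.74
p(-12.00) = 484.29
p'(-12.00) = -84.98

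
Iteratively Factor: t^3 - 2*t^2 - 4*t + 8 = (t + 2)*(t^2 - 4*t + 4) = (t - 2)*(t + 2)*(t - 2)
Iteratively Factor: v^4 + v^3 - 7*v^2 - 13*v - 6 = (v - 3)*(v^3 + 4*v^2 + 5*v + 2) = (v - 3)*(v + 1)*(v^2 + 3*v + 2) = (v - 3)*(v + 1)^2*(v + 2)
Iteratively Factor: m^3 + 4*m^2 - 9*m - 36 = (m + 3)*(m^2 + m - 12) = (m - 3)*(m + 3)*(m + 4)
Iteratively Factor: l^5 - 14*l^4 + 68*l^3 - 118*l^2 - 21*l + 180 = (l - 4)*(l^4 - 10*l^3 + 28*l^2 - 6*l - 45) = (l - 5)*(l - 4)*(l^3 - 5*l^2 + 3*l + 9) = (l - 5)*(l - 4)*(l + 1)*(l^2 - 6*l + 9) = (l - 5)*(l - 4)*(l - 3)*(l + 1)*(l - 3)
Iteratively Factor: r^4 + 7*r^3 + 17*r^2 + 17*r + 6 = (r + 3)*(r^3 + 4*r^2 + 5*r + 2) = (r + 1)*(r + 3)*(r^2 + 3*r + 2) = (r + 1)*(r + 2)*(r + 3)*(r + 1)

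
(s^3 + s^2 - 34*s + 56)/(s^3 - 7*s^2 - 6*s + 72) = (s^2 + 5*s - 14)/(s^2 - 3*s - 18)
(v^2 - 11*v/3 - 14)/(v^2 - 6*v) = (v + 7/3)/v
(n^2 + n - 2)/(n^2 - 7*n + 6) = (n + 2)/(n - 6)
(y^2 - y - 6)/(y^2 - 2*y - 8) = (y - 3)/(y - 4)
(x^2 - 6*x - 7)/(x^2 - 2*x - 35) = (x + 1)/(x + 5)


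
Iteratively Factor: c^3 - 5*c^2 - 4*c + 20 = (c - 5)*(c^2 - 4) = (c - 5)*(c + 2)*(c - 2)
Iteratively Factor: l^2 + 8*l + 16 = (l + 4)*(l + 4)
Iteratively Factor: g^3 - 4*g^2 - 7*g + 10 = (g - 1)*(g^2 - 3*g - 10) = (g - 5)*(g - 1)*(g + 2)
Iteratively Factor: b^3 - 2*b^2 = (b)*(b^2 - 2*b) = b*(b - 2)*(b)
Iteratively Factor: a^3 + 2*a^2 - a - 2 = (a - 1)*(a^2 + 3*a + 2) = (a - 1)*(a + 2)*(a + 1)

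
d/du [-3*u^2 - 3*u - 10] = -6*u - 3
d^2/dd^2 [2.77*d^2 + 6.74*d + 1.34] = 5.54000000000000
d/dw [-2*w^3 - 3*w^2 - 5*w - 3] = -6*w^2 - 6*w - 5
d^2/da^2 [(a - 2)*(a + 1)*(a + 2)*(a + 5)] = 12*a^2 + 36*a + 2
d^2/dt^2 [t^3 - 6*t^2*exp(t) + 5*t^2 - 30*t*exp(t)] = -6*t^2*exp(t) - 54*t*exp(t) + 6*t - 72*exp(t) + 10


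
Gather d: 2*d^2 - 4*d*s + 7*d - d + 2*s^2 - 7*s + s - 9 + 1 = 2*d^2 + d*(6 - 4*s) + 2*s^2 - 6*s - 8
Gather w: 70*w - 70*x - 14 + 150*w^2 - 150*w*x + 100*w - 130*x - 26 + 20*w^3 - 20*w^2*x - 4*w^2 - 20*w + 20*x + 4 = 20*w^3 + w^2*(146 - 20*x) + w*(150 - 150*x) - 180*x - 36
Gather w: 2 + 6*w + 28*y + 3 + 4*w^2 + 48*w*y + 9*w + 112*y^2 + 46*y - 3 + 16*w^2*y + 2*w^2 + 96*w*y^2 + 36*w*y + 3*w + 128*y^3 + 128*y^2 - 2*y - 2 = w^2*(16*y + 6) + w*(96*y^2 + 84*y + 18) + 128*y^3 + 240*y^2 + 72*y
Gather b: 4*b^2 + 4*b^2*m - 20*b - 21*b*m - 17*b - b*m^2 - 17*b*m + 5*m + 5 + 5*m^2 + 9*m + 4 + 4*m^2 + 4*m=b^2*(4*m + 4) + b*(-m^2 - 38*m - 37) + 9*m^2 + 18*m + 9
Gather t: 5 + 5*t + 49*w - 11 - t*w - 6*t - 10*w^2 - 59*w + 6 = t*(-w - 1) - 10*w^2 - 10*w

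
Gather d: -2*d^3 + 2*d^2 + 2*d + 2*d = -2*d^3 + 2*d^2 + 4*d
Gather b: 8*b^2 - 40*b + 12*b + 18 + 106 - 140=8*b^2 - 28*b - 16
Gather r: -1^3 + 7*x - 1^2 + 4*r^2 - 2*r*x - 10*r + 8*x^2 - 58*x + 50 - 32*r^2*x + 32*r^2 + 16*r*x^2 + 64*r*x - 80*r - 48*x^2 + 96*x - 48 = r^2*(36 - 32*x) + r*(16*x^2 + 62*x - 90) - 40*x^2 + 45*x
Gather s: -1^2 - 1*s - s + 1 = -2*s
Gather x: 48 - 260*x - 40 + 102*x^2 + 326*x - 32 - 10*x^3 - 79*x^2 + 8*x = -10*x^3 + 23*x^2 + 74*x - 24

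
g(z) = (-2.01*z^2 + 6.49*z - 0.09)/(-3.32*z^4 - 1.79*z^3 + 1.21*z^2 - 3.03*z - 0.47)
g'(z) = (6.49 - 4.02*z)/(-3.32*z^4 - 1.79*z^3 + 1.21*z^2 - 3.03*z - 0.47) + (-2.01*z^2 + 6.49*z - 0.09)*(13.28*z^3 + 5.37*z^2 - 2.42*z + 3.03)/(-3.32*z^4 - 1.79*z^3 + 1.21*z^2 - 3.03*z - 0.47)^2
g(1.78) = -0.11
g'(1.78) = 0.24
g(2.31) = -0.04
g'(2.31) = 0.08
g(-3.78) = 0.10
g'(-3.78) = 0.07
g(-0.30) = -3.90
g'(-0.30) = -13.04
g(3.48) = 0.00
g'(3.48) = 0.01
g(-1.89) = 0.94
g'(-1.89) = 2.19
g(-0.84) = -2.98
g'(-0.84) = 2.97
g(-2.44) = 0.36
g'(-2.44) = 0.49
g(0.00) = 0.19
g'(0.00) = -15.04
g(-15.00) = 0.00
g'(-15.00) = 0.00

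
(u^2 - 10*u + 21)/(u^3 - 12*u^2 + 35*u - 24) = (u - 7)/(u^2 - 9*u + 8)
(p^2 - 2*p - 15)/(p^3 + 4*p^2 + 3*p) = (p - 5)/(p*(p + 1))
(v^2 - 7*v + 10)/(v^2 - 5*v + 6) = (v - 5)/(v - 3)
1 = 1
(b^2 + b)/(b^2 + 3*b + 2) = b/(b + 2)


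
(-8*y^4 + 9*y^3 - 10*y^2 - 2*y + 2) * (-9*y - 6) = 72*y^5 - 33*y^4 + 36*y^3 + 78*y^2 - 6*y - 12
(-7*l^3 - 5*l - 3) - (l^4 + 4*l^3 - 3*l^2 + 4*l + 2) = -l^4 - 11*l^3 + 3*l^2 - 9*l - 5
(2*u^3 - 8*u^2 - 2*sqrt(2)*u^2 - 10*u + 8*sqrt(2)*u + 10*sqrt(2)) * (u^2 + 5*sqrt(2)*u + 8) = 2*u^5 - 8*u^4 + 8*sqrt(2)*u^4 - 32*sqrt(2)*u^3 - 14*u^3 - 56*sqrt(2)*u^2 + 16*u^2 + 20*u + 64*sqrt(2)*u + 80*sqrt(2)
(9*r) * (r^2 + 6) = 9*r^3 + 54*r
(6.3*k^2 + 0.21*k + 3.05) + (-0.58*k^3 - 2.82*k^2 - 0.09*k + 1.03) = -0.58*k^3 + 3.48*k^2 + 0.12*k + 4.08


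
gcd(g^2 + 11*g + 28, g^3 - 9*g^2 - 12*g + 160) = g + 4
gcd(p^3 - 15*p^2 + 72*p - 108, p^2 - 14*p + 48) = p - 6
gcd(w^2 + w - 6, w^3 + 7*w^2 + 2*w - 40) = w - 2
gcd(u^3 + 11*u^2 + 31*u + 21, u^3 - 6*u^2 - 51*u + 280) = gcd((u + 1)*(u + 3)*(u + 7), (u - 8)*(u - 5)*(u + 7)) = u + 7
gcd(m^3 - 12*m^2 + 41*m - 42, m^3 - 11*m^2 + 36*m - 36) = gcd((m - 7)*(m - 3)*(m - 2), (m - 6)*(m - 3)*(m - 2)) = m^2 - 5*m + 6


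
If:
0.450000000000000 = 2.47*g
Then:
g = 0.18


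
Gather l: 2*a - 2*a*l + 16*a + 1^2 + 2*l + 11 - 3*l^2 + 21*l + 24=18*a - 3*l^2 + l*(23 - 2*a) + 36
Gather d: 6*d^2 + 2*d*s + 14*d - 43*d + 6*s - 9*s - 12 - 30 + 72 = 6*d^2 + d*(2*s - 29) - 3*s + 30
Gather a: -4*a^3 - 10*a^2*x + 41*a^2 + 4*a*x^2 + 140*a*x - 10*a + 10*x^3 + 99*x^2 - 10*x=-4*a^3 + a^2*(41 - 10*x) + a*(4*x^2 + 140*x - 10) + 10*x^3 + 99*x^2 - 10*x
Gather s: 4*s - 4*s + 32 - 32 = 0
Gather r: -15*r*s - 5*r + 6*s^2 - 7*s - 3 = r*(-15*s - 5) + 6*s^2 - 7*s - 3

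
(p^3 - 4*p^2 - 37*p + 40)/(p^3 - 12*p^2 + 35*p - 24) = (p + 5)/(p - 3)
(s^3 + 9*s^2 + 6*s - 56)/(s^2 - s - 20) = (s^2 + 5*s - 14)/(s - 5)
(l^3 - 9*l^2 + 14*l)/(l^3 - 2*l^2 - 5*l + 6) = l*(l^2 - 9*l + 14)/(l^3 - 2*l^2 - 5*l + 6)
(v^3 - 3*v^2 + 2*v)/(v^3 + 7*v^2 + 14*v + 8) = v*(v^2 - 3*v + 2)/(v^3 + 7*v^2 + 14*v + 8)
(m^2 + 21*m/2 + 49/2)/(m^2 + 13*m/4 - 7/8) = 4*(m + 7)/(4*m - 1)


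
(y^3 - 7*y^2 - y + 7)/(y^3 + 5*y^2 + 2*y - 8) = (y^2 - 6*y - 7)/(y^2 + 6*y + 8)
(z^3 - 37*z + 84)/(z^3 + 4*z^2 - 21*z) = (z - 4)/z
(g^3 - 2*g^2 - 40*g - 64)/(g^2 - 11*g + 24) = (g^2 + 6*g + 8)/(g - 3)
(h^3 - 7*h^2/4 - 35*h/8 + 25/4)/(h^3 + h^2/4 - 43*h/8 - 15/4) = (4*h - 5)/(4*h + 3)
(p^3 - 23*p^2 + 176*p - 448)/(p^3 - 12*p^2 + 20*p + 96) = (p^2 - 15*p + 56)/(p^2 - 4*p - 12)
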